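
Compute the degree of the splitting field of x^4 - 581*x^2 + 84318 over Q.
[K:Q] = 4

f factors as (x^2 - 299)(x^2 - 282); the splitting field is K = Q(sqrt(299), sqrt(282)). Since 299, 282, and 84318 are all non-squares in Q, the three subfields Q(sqrt(299)), Q(sqrt(282)), Q(sqrt(84318)) are distinct degree-2 extensions, so [K:Q] = 4 (Klein four Galois group).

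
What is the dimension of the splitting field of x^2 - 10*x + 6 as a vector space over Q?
[K:Q] = 2

The discriminant of x^2 + (-10)*x + (6) is b^2 - 4c = 100 - (24) = 76. Since 76 is not a perfect square in Q, the polynomial is irreducible over Q. Its two roots generate a degree-2 extension, so [K:Q] = 2.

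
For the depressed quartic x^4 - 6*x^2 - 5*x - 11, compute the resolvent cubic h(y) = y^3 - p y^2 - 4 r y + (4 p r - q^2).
h(y) = y^3 + 6*y^2 + 44*y + 239

Identify coefficients: p = -6, q = -5, r = -11.
Plug into h(y) = y^3 - p y^2 - 4 r y + (4 p r - q^2):
  h(y) = y^3 - (-6) y^2 - 4*(-11) y + (4*(-6)*(-11) - (-5)^2)
       = y^3 + (6) y^2 + (44) y + (239).
Simplifying: h(y) = y^3 + 6*y^2 + 44*y + 239.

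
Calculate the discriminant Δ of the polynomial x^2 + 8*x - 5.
Δ = 84

For a quadratic a x^2 + b x + c the discriminant is Δ = b^2 - 4ac = (8)^2 - 4*(1)*(-5) = 64 - (-20) = 84.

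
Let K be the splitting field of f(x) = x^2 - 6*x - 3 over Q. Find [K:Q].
[K:Q] = 2

The discriminant of x^2 + (-6)*x + (-3) is b^2 - 4c = 36 - (-12) = 48. Since 48 is not a perfect square in Q, the polynomial is irreducible over Q. Its two roots generate a degree-2 extension, so [K:Q] = 2.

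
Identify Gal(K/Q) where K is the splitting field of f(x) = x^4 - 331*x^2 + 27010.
Gal(K/Q) = V_4 (Klein four-group, Z/2Z × Z/2Z)

f factors as (x^2 - 185)(x^2 - 146), so the splitting field is K = Q(sqrt(185), sqrt(146)). The elements 185, 146, 27010 are all non-squares in Q, so sqrt(185) and sqrt(146) generate independent quadratic extensions. Thus [K:Q] = 4 and Gal(K/Q) is generated by the two order-2 automorphisms sqrt(185) ↦ -sqrt(185) and sqrt(146) ↦ -sqrt(146), giving V_4.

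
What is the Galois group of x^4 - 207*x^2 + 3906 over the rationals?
Gal(K/Q) = V_4 (Klein four-group, Z/2Z × Z/2Z)

f factors as (x^2 - 186)(x^2 - 21), so the splitting field is K = Q(sqrt(186), sqrt(21)). The elements 186, 21, 3906 are all non-squares in Q, so sqrt(186) and sqrt(21) generate independent quadratic extensions. Thus [K:Q] = 4 and Gal(K/Q) is generated by the two order-2 automorphisms sqrt(186) ↦ -sqrt(186) and sqrt(21) ↦ -sqrt(21), giving V_4.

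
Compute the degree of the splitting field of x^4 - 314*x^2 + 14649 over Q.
[K:Q] = 4

f factors as (x^2 - 257)(x^2 - 57); the splitting field is K = Q(sqrt(257), sqrt(57)). Since 257, 57, and 14649 are all non-squares in Q, the three subfields Q(sqrt(257)), Q(sqrt(57)), Q(sqrt(14649)) are distinct degree-2 extensions, so [K:Q] = 4 (Klein four Galois group).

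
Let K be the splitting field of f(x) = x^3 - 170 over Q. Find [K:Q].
[K:Q] = 6

x^3 - 170 has one real root r = 170^(1/3) and two complex roots r*zeta_3, r*zeta_3^2 where zeta_3 = e^(2*pi*i/3). The splitting field is Q(r, zeta_3). [Q(r):Q] = 3 and [Q(zeta_3):Q] = 2 with gcd = 1, so [Q(r, zeta_3):Q] = 3 * 2 = 6.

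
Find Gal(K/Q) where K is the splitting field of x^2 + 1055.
Gal(K/Q) = Z/2Z (cyclic of order 2)

x^2 + 1055 is irreducible over Q since -1055 is not a rational square. The splitting field Q(sqrt(-1055)) has degree 2 over Q, and its unique nontrivial automorphism is sqrt(-1055) ↦ -sqrt(-1055). Hence Gal(Q(sqrt(-1055))/Q) = Z/2Z.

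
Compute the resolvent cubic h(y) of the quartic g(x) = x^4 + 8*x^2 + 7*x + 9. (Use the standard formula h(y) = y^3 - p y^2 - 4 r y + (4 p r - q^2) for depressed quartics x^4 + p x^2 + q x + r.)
h(y) = y^3 - 8*y^2 - 36*y + 239

Identify coefficients: p = 8, q = 7, r = 9.
Plug into h(y) = y^3 - p y^2 - 4 r y + (4 p r - q^2):
  h(y) = y^3 - (8) y^2 - 4*(9) y + (4*(8)*(9) - (7)^2)
       = y^3 + (-8) y^2 + (-36) y + (239).
Simplifying: h(y) = y^3 - 8*y^2 - 36*y + 239.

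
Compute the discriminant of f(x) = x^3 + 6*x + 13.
Δ = -5427

For a depressed cubic x^3 + p x + q the discriminant is Δ = -4 p^3 - 27 q^2 = -4*(6)^3 - 27*(13)^2 = -864 - 4563 = -5427.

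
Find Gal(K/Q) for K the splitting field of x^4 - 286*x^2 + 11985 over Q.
Gal(K/Q) = V_4 (Klein four-group, Z/2Z × Z/2Z)

f factors as (x^2 - 51)(x^2 - 235), so the splitting field is K = Q(sqrt(51), sqrt(235)). The elements 51, 235, 11985 are all non-squares in Q, so sqrt(51) and sqrt(235) generate independent quadratic extensions. Thus [K:Q] = 4 and Gal(K/Q) is generated by the two order-2 automorphisms sqrt(51) ↦ -sqrt(51) and sqrt(235) ↦ -sqrt(235), giving V_4.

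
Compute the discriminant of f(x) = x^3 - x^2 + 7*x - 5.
Δ = -1388

For x^3 + a x^2 + b x + c the discriminant is Δ = 18 a b c - 4 a^3 c + a^2 b^2 - 4 b^3 - 27 c^2.
Plug a = -1, b = 7, c = -5:
  18*(-1)*(7)*(-5) - 4*(-1)^3*(-5) + (-1)^2*(7)^2 - 4*(7)^3 - 27*(-5)^2
  = 630 + (-20) + 49 + (-1372) + (-675)
  = -1388.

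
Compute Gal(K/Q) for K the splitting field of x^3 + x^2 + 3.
Gal(K/Q) = S_3 (symmetric group of order 6)

Compute the discriminant of x^3 + (1)*x^2 + (0)*x + (3): Δ = -255. Since Δ is not a rational square, the Galois group is not contained in A_3; it must be the full S_3 (irreducibility of the cubic rules out anything smaller).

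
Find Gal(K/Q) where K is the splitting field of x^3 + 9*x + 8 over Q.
Gal(K/Q) = S_3 (symmetric group of order 6)

Compute the discriminant of x^3 + (0)*x^2 + (9)*x + (8): Δ = -4644. Since Δ is not a rational square, the Galois group is not contained in A_3; it must be the full S_3 (irreducibility of the cubic rules out anything smaller).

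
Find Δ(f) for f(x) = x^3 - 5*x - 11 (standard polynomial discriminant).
Δ = -2767

For a depressed cubic x^3 + p x + q the discriminant is Δ = -4 p^3 - 27 q^2 = -4*(-5)^3 - 27*(-11)^2 = 500 - 3267 = -2767.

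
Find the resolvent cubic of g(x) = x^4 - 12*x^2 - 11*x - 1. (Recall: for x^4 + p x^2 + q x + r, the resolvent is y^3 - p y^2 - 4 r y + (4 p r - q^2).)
h(y) = y^3 + 12*y^2 + 4*y - 73

Identify coefficients: p = -12, q = -11, r = -1.
Plug into h(y) = y^3 - p y^2 - 4 r y + (4 p r - q^2):
  h(y) = y^3 - (-12) y^2 - 4*(-1) y + (4*(-12)*(-1) - (-11)^2)
       = y^3 + (12) y^2 + (4) y + (-73).
Simplifying: h(y) = y^3 + 12*y^2 + 4*y - 73.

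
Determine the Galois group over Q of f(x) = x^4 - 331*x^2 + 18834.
Gal(K/Q) = V_4 (Klein four-group, Z/2Z × Z/2Z)

f factors as (x^2 - 258)(x^2 - 73), so the splitting field is K = Q(sqrt(258), sqrt(73)). The elements 258, 73, 18834 are all non-squares in Q, so sqrt(258) and sqrt(73) generate independent quadratic extensions. Thus [K:Q] = 4 and Gal(K/Q) is generated by the two order-2 automorphisms sqrt(258) ↦ -sqrt(258) and sqrt(73) ↦ -sqrt(73), giving V_4.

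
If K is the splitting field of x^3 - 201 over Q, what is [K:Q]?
[K:Q] = 6

x^3 - 201 has one real root r = 201^(1/3) and two complex roots r*zeta_3, r*zeta_3^2 where zeta_3 = e^(2*pi*i/3). The splitting field is Q(r, zeta_3). [Q(r):Q] = 3 and [Q(zeta_3):Q] = 2 with gcd = 1, so [Q(r, zeta_3):Q] = 3 * 2 = 6.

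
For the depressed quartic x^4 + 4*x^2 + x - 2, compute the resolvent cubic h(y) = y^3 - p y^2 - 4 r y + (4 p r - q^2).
h(y) = y^3 - 4*y^2 + 8*y - 33

Identify coefficients: p = 4, q = 1, r = -2.
Plug into h(y) = y^3 - p y^2 - 4 r y + (4 p r - q^2):
  h(y) = y^3 - (4) y^2 - 4*(-2) y + (4*(4)*(-2) - (1)^2)
       = y^3 + (-4) y^2 + (8) y + (-33).
Simplifying: h(y) = y^3 - 4*y^2 + 8*y - 33.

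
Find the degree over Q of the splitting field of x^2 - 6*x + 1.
[K:Q] = 2

The discriminant of x^2 + (-6)*x + (1) is b^2 - 4c = 36 - (4) = 32. Since 32 is not a perfect square in Q, the polynomial is irreducible over Q. Its two roots generate a degree-2 extension, so [K:Q] = 2.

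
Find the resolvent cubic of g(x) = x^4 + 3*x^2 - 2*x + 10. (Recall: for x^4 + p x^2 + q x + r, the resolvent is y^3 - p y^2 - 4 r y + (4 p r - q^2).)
h(y) = y^3 - 3*y^2 - 40*y + 116

Identify coefficients: p = 3, q = -2, r = 10.
Plug into h(y) = y^3 - p y^2 - 4 r y + (4 p r - q^2):
  h(y) = y^3 - (3) y^2 - 4*(10) y + (4*(3)*(10) - (-2)^2)
       = y^3 + (-3) y^2 + (-40) y + (116).
Simplifying: h(y) = y^3 - 3*y^2 - 40*y + 116.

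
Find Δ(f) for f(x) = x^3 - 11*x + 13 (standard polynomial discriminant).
Δ = 761

For a depressed cubic x^3 + p x + q the discriminant is Δ = -4 p^3 - 27 q^2 = -4*(-11)^3 - 27*(13)^2 = 5324 - 4563 = 761.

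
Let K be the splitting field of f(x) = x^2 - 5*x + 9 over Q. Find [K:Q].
[K:Q] = 2

The discriminant of x^2 + (-5)*x + (9) is b^2 - 4c = 25 - (36) = -11. Since -11 is not a perfect square in Q, the polynomial is irreducible over Q. Its two roots generate a degree-2 extension, so [K:Q] = 2.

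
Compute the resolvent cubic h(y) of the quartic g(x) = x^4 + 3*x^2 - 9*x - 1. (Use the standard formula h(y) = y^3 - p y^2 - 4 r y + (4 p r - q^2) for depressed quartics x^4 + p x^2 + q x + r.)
h(y) = y^3 - 3*y^2 + 4*y - 93

Identify coefficients: p = 3, q = -9, r = -1.
Plug into h(y) = y^3 - p y^2 - 4 r y + (4 p r - q^2):
  h(y) = y^3 - (3) y^2 - 4*(-1) y + (4*(3)*(-1) - (-9)^2)
       = y^3 + (-3) y^2 + (4) y + (-93).
Simplifying: h(y) = y^3 - 3*y^2 + 4*y - 93.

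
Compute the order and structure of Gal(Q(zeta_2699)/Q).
|Gal(Q(zeta_2699)/Q)| = phi(2699) = 2698; group ≅ (Z/2699Z)^* ≅ Z/2698Z

The n-th cyclotomic polynomial Φ_2699(x) is the minimal polynomial of zeta_2699 over Q and has degree phi(2699) = 2698. So Q(zeta_2699) is a degree-2698 Galois extension with Galois group (Z/2699Z)^*. (Z/2699Z)^* is cyclic since 2699 is an odd prime power (or 4). Hence Gal(Q(zeta_2699)/Q) ≅ Z/2698Z.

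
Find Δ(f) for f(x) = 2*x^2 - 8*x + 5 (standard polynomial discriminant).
Δ = 24

For a quadratic a x^2 + b x + c the discriminant is Δ = b^2 - 4ac = (-8)^2 - 4*(2)*(5) = 64 - (40) = 24.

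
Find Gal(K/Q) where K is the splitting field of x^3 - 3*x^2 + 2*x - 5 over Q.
Gal(K/Q) = S_3 (symmetric group of order 6)

Compute the discriminant of x^3 + (-3)*x^2 + (2)*x + (-5): Δ = -671. Since Δ is not a rational square, the Galois group is not contained in A_3; it must be the full S_3 (irreducibility of the cubic rules out anything smaller).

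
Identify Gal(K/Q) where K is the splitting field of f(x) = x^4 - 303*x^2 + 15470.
Gal(K/Q) = V_4 (Klein four-group, Z/2Z × Z/2Z)

f factors as (x^2 - 238)(x^2 - 65), so the splitting field is K = Q(sqrt(238), sqrt(65)). The elements 238, 65, 15470 are all non-squares in Q, so sqrt(238) and sqrt(65) generate independent quadratic extensions. Thus [K:Q] = 4 and Gal(K/Q) is generated by the two order-2 automorphisms sqrt(238) ↦ -sqrt(238) and sqrt(65) ↦ -sqrt(65), giving V_4.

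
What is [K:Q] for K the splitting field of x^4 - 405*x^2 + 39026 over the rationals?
[K:Q] = 4

f factors as (x^2 - 247)(x^2 - 158); the splitting field is K = Q(sqrt(247), sqrt(158)). Since 247, 158, and 39026 are all non-squares in Q, the three subfields Q(sqrt(247)), Q(sqrt(158)), Q(sqrt(39026)) are distinct degree-2 extensions, so [K:Q] = 4 (Klein four Galois group).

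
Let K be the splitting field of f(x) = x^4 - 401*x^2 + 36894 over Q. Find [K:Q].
[K:Q] = 4

f factors as (x^2 - 258)(x^2 - 143); the splitting field is K = Q(sqrt(258), sqrt(143)). Since 258, 143, and 36894 are all non-squares in Q, the three subfields Q(sqrt(258)), Q(sqrt(143)), Q(sqrt(36894)) are distinct degree-2 extensions, so [K:Q] = 4 (Klein four Galois group).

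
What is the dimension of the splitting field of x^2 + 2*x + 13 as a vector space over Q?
[K:Q] = 2

The discriminant of x^2 + (2)*x + (13) is b^2 - 4c = 4 - (52) = -48. Since -48 is not a perfect square in Q, the polynomial is irreducible over Q. Its two roots generate a degree-2 extension, so [K:Q] = 2.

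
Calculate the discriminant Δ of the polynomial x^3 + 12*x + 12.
Δ = -10800

For a depressed cubic x^3 + p x + q the discriminant is Δ = -4 p^3 - 27 q^2 = -4*(12)^3 - 27*(12)^2 = -6912 - 3888 = -10800.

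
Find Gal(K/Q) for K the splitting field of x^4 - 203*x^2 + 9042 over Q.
Gal(K/Q) = V_4 (Klein four-group, Z/2Z × Z/2Z)

f factors as (x^2 - 137)(x^2 - 66), so the splitting field is K = Q(sqrt(137), sqrt(66)). The elements 137, 66, 9042 are all non-squares in Q, so sqrt(137) and sqrt(66) generate independent quadratic extensions. Thus [K:Q] = 4 and Gal(K/Q) is generated by the two order-2 automorphisms sqrt(137) ↦ -sqrt(137) and sqrt(66) ↦ -sqrt(66), giving V_4.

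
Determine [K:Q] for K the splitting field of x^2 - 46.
[K:Q] = 2

The polynomial x^2 - 46 is irreducible over Q since 46 is not a perfect square. Its splitting field is Q(sqrt(46)), which has degree 2 over Q.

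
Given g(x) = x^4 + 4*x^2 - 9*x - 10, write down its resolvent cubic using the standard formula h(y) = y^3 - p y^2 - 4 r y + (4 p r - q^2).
h(y) = y^3 - 4*y^2 + 40*y - 241

Identify coefficients: p = 4, q = -9, r = -10.
Plug into h(y) = y^3 - p y^2 - 4 r y + (4 p r - q^2):
  h(y) = y^3 - (4) y^2 - 4*(-10) y + (4*(4)*(-10) - (-9)^2)
       = y^3 + (-4) y^2 + (40) y + (-241).
Simplifying: h(y) = y^3 - 4*y^2 + 40*y - 241.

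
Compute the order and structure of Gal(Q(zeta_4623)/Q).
|Gal(Q(zeta_4623)/Q)| = phi(4623) = 2904; group ≅ (Z/4623Z)^* ≅ Z/2Z × Z/22Z × Z/66Z

The n-th cyclotomic polynomial Φ_4623(x) is the minimal polynomial of zeta_4623 over Q and has degree phi(4623) = 2904. So Q(zeta_4623) is a degree-2904 Galois extension with Galois group (Z/4623Z)^*. By CRT, (Z/4623Z)^* ≅ (Z/3Z)^* × (Z/23Z)^* × (Z/67Z)^*. Each prime-power unit group is (Z/3Z)^* ≅ Z/2Z; (Z/23Z)^* ≅ Z/22Z; (Z/67Z)^* ≅ Z/66Z. Hence Gal(Q(zeta_4623)/Q) ≅ Z/2Z × Z/22Z × Z/66Z.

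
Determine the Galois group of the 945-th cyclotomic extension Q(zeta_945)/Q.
|Gal(Q(zeta_945)/Q)| = phi(945) = 432; group ≅ (Z/945Z)^* ≅ Z/4Z × Z/6Z × Z/18Z

The n-th cyclotomic polynomial Φ_945(x) is the minimal polynomial of zeta_945 over Q and has degree phi(945) = 432. So Q(zeta_945) is a degree-432 Galois extension with Galois group (Z/945Z)^*. By CRT, (Z/945Z)^* ≅ (Z/27Z)^* × (Z/5Z)^* × (Z/7Z)^*. Each prime-power unit group is (Z/27Z)^* ≅ Z/18Z; (Z/5Z)^* ≅ Z/4Z; (Z/7Z)^* ≅ Z/6Z. Hence Gal(Q(zeta_945)/Q) ≅ Z/4Z × Z/6Z × Z/18Z.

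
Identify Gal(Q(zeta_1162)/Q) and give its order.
|Gal(Q(zeta_1162)/Q)| = phi(1162) = 492; group ≅ (Z/1162Z)^* ≅ Z/6Z × Z/82Z

The n-th cyclotomic polynomial Φ_1162(x) is the minimal polynomial of zeta_1162 over Q and has degree phi(1162) = 492. So Q(zeta_1162) is a degree-492 Galois extension with Galois group (Z/1162Z)^*. By CRT, (Z/1162Z)^* ≅ (Z/2Z)^* × (Z/7Z)^* × (Z/83Z)^*. Each prime-power unit group is (Z/2Z)^* ≅ trivial group (order 1); (Z/7Z)^* ≅ Z/6Z; (Z/83Z)^* ≅ Z/82Z. Hence Gal(Q(zeta_1162)/Q) ≅ Z/6Z × Z/82Z.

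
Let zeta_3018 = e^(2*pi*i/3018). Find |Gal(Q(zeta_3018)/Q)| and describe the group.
|Gal(Q(zeta_3018)/Q)| = phi(3018) = 1004; group ≅ (Z/3018Z)^* ≅ Z/2Z × Z/502Z

The n-th cyclotomic polynomial Φ_3018(x) is the minimal polynomial of zeta_3018 over Q and has degree phi(3018) = 1004. So Q(zeta_3018) is a degree-1004 Galois extension with Galois group (Z/3018Z)^*. By CRT, (Z/3018Z)^* ≅ (Z/2Z)^* × (Z/3Z)^* × (Z/503Z)^*. Each prime-power unit group is (Z/2Z)^* ≅ trivial group (order 1); (Z/3Z)^* ≅ Z/2Z; (Z/503Z)^* ≅ Z/502Z. Hence Gal(Q(zeta_3018)/Q) ≅ Z/2Z × Z/502Z.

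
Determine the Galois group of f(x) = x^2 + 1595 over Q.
Gal(K/Q) = Z/2Z (cyclic of order 2)

x^2 + 1595 is irreducible over Q since -1595 is not a rational square. The splitting field Q(sqrt(-1595)) has degree 2 over Q, and its unique nontrivial automorphism is sqrt(-1595) ↦ -sqrt(-1595). Hence Gal(Q(sqrt(-1595))/Q) = Z/2Z.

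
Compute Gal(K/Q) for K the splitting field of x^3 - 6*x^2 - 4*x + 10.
Gal(K/Q) = S_3 (symmetric group of order 6)

Compute the discriminant of x^3 + (-6)*x^2 + (-4)*x + (10): Δ = 11092. Since Δ is not a rational square, the Galois group is not contained in A_3; it must be the full S_3 (irreducibility of the cubic rules out anything smaller).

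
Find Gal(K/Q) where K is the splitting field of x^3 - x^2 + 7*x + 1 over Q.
Gal(K/Q) = S_3 (symmetric group of order 6)

Compute the discriminant of x^3 + (-1)*x^2 + (7)*x + (1): Δ = -1472. Since Δ is not a rational square, the Galois group is not contained in A_3; it must be the full S_3 (irreducibility of the cubic rules out anything smaller).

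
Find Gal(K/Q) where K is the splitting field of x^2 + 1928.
Gal(K/Q) = Z/2Z (cyclic of order 2)

x^2 + 1928 is irreducible over Q since -1928 is not a rational square. The splitting field Q(sqrt(-1928)) has degree 2 over Q, and its unique nontrivial automorphism is sqrt(-1928) ↦ -sqrt(-1928). Hence Gal(Q(sqrt(-1928))/Q) = Z/2Z.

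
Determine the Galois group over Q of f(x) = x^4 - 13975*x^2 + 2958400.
Gal(K/Q) = Z/2Z (cyclic of order 2)

f factors as (x^2 - 13760)(x^2 - 215), so the splitting field is K = Q(sqrt(13760), sqrt(215)). The squarefree part of 13760 is 215 and the squarefree part of 215 is also 215, so sqrt(13760) and sqrt(215) are both rational multiples of sqrt(215). Hence Q(sqrt(13760)) = Q(sqrt(215)) = Q(sqrt(215)), and the splitting field collapses to a single degree-2 extension with Galois group Z/2Z.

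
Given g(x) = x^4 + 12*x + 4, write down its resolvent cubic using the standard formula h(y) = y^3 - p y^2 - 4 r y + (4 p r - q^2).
h(y) = y^3 - 16*y - 144

Identify coefficients: p = 0, q = 12, r = 4.
Plug into h(y) = y^3 - p y^2 - 4 r y + (4 p r - q^2):
  h(y) = y^3 - (0) y^2 - 4*(4) y + (4*(0)*(4) - (12)^2)
       = y^3 + (0) y^2 + (-16) y + (-144).
Simplifying: h(y) = y^3 - 16*y - 144.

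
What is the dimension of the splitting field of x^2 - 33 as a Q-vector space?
[K:Q] = 2

The polynomial x^2 - 33 is irreducible over Q since 33 is not a perfect square. Its splitting field is Q(sqrt(33)), which has degree 2 over Q.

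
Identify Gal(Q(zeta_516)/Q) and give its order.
|Gal(Q(zeta_516)/Q)| = phi(516) = 168; group ≅ (Z/516Z)^* ≅ Z/2Z × Z/2Z × Z/42Z

The n-th cyclotomic polynomial Φ_516(x) is the minimal polynomial of zeta_516 over Q and has degree phi(516) = 168. So Q(zeta_516) is a degree-168 Galois extension with Galois group (Z/516Z)^*. By CRT, (Z/516Z)^* ≅ (Z/4Z)^* × (Z/3Z)^* × (Z/43Z)^*. Each prime-power unit group is (Z/4Z)^* ≅ Z/2Z; (Z/3Z)^* ≅ Z/2Z; (Z/43Z)^* ≅ Z/42Z. Hence Gal(Q(zeta_516)/Q) ≅ Z/2Z × Z/2Z × Z/42Z.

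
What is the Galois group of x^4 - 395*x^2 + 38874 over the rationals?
Gal(K/Q) = V_4 (Klein four-group, Z/2Z × Z/2Z)

f factors as (x^2 - 209)(x^2 - 186), so the splitting field is K = Q(sqrt(209), sqrt(186)). The elements 209, 186, 38874 are all non-squares in Q, so sqrt(209) and sqrt(186) generate independent quadratic extensions. Thus [K:Q] = 4 and Gal(K/Q) is generated by the two order-2 automorphisms sqrt(209) ↦ -sqrt(209) and sqrt(186) ↦ -sqrt(186), giving V_4.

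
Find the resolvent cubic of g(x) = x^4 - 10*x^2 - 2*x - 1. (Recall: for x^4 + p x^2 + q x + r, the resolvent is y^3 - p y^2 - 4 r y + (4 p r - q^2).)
h(y) = y^3 + 10*y^2 + 4*y + 36

Identify coefficients: p = -10, q = -2, r = -1.
Plug into h(y) = y^3 - p y^2 - 4 r y + (4 p r - q^2):
  h(y) = y^3 - (-10) y^2 - 4*(-1) y + (4*(-10)*(-1) - (-2)^2)
       = y^3 + (10) y^2 + (4) y + (36).
Simplifying: h(y) = y^3 + 10*y^2 + 4*y + 36.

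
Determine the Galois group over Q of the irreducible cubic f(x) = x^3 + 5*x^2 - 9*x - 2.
Gal(K/Q) = S_3 (symmetric group of order 6)

Compute the discriminant of x^3 + (5)*x^2 + (-9)*x + (-2): Δ = 7453. Since Δ is not a rational square, the Galois group is not contained in A_3; it must be the full S_3 (irreducibility of the cubic rules out anything smaller).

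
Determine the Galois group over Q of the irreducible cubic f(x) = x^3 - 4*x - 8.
Gal(K/Q) = S_3 (symmetric group of order 6)

Compute the discriminant of x^3 + (0)*x^2 + (-4)*x + (-8): Δ = -1472. Since Δ is not a rational square, the Galois group is not contained in A_3; it must be the full S_3 (irreducibility of the cubic rules out anything smaller).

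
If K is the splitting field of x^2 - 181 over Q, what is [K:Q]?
[K:Q] = 2

The polynomial x^2 - 181 is irreducible over Q since 181 is not a perfect square. Its splitting field is Q(sqrt(181)), which has degree 2 over Q.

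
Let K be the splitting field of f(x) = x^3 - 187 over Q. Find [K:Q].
[K:Q] = 6

x^3 - 187 has one real root r = 187^(1/3) and two complex roots r*zeta_3, r*zeta_3^2 where zeta_3 = e^(2*pi*i/3). The splitting field is Q(r, zeta_3). [Q(r):Q] = 3 and [Q(zeta_3):Q] = 2 with gcd = 1, so [Q(r, zeta_3):Q] = 3 * 2 = 6.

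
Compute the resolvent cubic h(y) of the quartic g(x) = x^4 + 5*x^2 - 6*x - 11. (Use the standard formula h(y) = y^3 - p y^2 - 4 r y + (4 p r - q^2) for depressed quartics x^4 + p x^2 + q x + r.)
h(y) = y^3 - 5*y^2 + 44*y - 256

Identify coefficients: p = 5, q = -6, r = -11.
Plug into h(y) = y^3 - p y^2 - 4 r y + (4 p r - q^2):
  h(y) = y^3 - (5) y^2 - 4*(-11) y + (4*(5)*(-11) - (-6)^2)
       = y^3 + (-5) y^2 + (44) y + (-256).
Simplifying: h(y) = y^3 - 5*y^2 + 44*y - 256.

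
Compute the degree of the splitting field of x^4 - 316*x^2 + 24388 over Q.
[K:Q] = 4

f factors as (x^2 - 134)(x^2 - 182); the splitting field is K = Q(sqrt(134), sqrt(182)). Since 134, 182, and 24388 are all non-squares in Q, the three subfields Q(sqrt(134)), Q(sqrt(182)), Q(sqrt(24388)) are distinct degree-2 extensions, so [K:Q] = 4 (Klein four Galois group).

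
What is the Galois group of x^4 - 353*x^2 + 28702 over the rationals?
Gal(K/Q) = V_4 (Klein four-group, Z/2Z × Z/2Z)

f factors as (x^2 - 127)(x^2 - 226), so the splitting field is K = Q(sqrt(127), sqrt(226)). The elements 127, 226, 28702 are all non-squares in Q, so sqrt(127) and sqrt(226) generate independent quadratic extensions. Thus [K:Q] = 4 and Gal(K/Q) is generated by the two order-2 automorphisms sqrt(127) ↦ -sqrt(127) and sqrt(226) ↦ -sqrt(226), giving V_4.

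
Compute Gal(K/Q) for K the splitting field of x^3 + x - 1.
Gal(K/Q) = S_3 (symmetric group of order 6)

Compute the discriminant of x^3 + (0)*x^2 + (1)*x + (-1): Δ = -31. Since Δ is not a rational square, the Galois group is not contained in A_3; it must be the full S_3 (irreducibility of the cubic rules out anything smaller).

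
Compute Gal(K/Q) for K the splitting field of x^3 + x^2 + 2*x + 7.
Gal(K/Q) = S_3 (symmetric group of order 6)

Compute the discriminant of x^3 + (1)*x^2 + (2)*x + (7): Δ = -1127. Since Δ is not a rational square, the Galois group is not contained in A_3; it must be the full S_3 (irreducibility of the cubic rules out anything smaller).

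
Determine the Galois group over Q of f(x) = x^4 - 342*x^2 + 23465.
Gal(K/Q) = V_4 (Klein four-group, Z/2Z × Z/2Z)

f factors as (x^2 - 247)(x^2 - 95), so the splitting field is K = Q(sqrt(247), sqrt(95)). The elements 247, 95, 23465 are all non-squares in Q, so sqrt(247) and sqrt(95) generate independent quadratic extensions. Thus [K:Q] = 4 and Gal(K/Q) is generated by the two order-2 automorphisms sqrt(247) ↦ -sqrt(247) and sqrt(95) ↦ -sqrt(95), giving V_4.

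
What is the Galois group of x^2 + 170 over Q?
Gal(K/Q) = Z/2Z (cyclic of order 2)

x^2 + 170 is irreducible over Q since -170 is not a rational square. The splitting field Q(sqrt(-170)) has degree 2 over Q, and its unique nontrivial automorphism is sqrt(-170) ↦ -sqrt(-170). Hence Gal(Q(sqrt(-170))/Q) = Z/2Z.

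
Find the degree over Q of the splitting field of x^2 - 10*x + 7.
[K:Q] = 2

The discriminant of x^2 + (-10)*x + (7) is b^2 - 4c = 100 - (28) = 72. Since 72 is not a perfect square in Q, the polynomial is irreducible over Q. Its two roots generate a degree-2 extension, so [K:Q] = 2.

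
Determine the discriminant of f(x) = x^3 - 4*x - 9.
Δ = -1931

For a depressed cubic x^3 + p x + q the discriminant is Δ = -4 p^3 - 27 q^2 = -4*(-4)^3 - 27*(-9)^2 = 256 - 2187 = -1931.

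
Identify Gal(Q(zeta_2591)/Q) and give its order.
|Gal(Q(zeta_2591)/Q)| = phi(2591) = 2590; group ≅ (Z/2591Z)^* ≅ Z/2590Z

The n-th cyclotomic polynomial Φ_2591(x) is the minimal polynomial of zeta_2591 over Q and has degree phi(2591) = 2590. So Q(zeta_2591) is a degree-2590 Galois extension with Galois group (Z/2591Z)^*. (Z/2591Z)^* is cyclic since 2591 is an odd prime power (or 4). Hence Gal(Q(zeta_2591)/Q) ≅ Z/2590Z.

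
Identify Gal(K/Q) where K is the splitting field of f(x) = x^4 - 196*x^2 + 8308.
Gal(K/Q) = V_4 (Klein four-group, Z/2Z × Z/2Z)

f factors as (x^2 - 62)(x^2 - 134), so the splitting field is K = Q(sqrt(62), sqrt(134)). The elements 62, 134, 8308 are all non-squares in Q, so sqrt(62) and sqrt(134) generate independent quadratic extensions. Thus [K:Q] = 4 and Gal(K/Q) is generated by the two order-2 automorphisms sqrt(62) ↦ -sqrt(62) and sqrt(134) ↦ -sqrt(134), giving V_4.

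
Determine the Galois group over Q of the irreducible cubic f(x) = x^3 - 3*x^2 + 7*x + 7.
Gal(K/Q) = S_3 (symmetric group of order 6)

Compute the discriminant of x^3 + (-3)*x^2 + (7)*x + (7): Δ = -4144. Since Δ is not a rational square, the Galois group is not contained in A_3; it must be the full S_3 (irreducibility of the cubic rules out anything smaller).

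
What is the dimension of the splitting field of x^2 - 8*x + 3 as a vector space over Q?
[K:Q] = 2

The discriminant of x^2 + (-8)*x + (3) is b^2 - 4c = 64 - (12) = 52. Since 52 is not a perfect square in Q, the polynomial is irreducible over Q. Its two roots generate a degree-2 extension, so [K:Q] = 2.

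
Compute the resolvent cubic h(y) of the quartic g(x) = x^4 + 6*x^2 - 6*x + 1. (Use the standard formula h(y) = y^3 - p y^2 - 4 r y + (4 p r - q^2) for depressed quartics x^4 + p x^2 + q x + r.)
h(y) = y^3 - 6*y^2 - 4*y - 12

Identify coefficients: p = 6, q = -6, r = 1.
Plug into h(y) = y^3 - p y^2 - 4 r y + (4 p r - q^2):
  h(y) = y^3 - (6) y^2 - 4*(1) y + (4*(6)*(1) - (-6)^2)
       = y^3 + (-6) y^2 + (-4) y + (-12).
Simplifying: h(y) = y^3 - 6*y^2 - 4*y - 12.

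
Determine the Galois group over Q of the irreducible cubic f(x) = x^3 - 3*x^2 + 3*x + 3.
Gal(K/Q) = S_3 (symmetric group of order 6)

Compute the discriminant of x^3 + (-3)*x^2 + (3)*x + (3): Δ = -432. Since Δ is not a rational square, the Galois group is not contained in A_3; it must be the full S_3 (irreducibility of the cubic rules out anything smaller).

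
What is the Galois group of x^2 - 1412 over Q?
Gal(K/Q) = Z/2Z (cyclic of order 2)

x^2 - 1412 is irreducible over Q since 1412 is not a rational square. The splitting field Q(sqrt(1412)) has degree 2 over Q, and its unique nontrivial automorphism is sqrt(1412) ↦ -sqrt(1412). Hence Gal(Q(sqrt(1412))/Q) = Z/2Z.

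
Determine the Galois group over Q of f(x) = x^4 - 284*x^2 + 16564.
Gal(K/Q) = V_4 (Klein four-group, Z/2Z × Z/2Z)

f factors as (x^2 - 82)(x^2 - 202), so the splitting field is K = Q(sqrt(82), sqrt(202)). The elements 82, 202, 16564 are all non-squares in Q, so sqrt(82) and sqrt(202) generate independent quadratic extensions. Thus [K:Q] = 4 and Gal(K/Q) is generated by the two order-2 automorphisms sqrt(82) ↦ -sqrt(82) and sqrt(202) ↦ -sqrt(202), giving V_4.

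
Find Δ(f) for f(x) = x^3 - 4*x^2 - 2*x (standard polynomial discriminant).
Δ = 96

For x^3 + a x^2 + b x + c the discriminant is Δ = 18 a b c - 4 a^3 c + a^2 b^2 - 4 b^3 - 27 c^2.
Plug a = -4, b = -2, c = 0:
  18*(-4)*(-2)*(0) - 4*(-4)^3*(0) + (-4)^2*(-2)^2 - 4*(-2)^3 - 27*(0)^2
  = 0 + (0) + 64 + (32) + (0)
  = 96.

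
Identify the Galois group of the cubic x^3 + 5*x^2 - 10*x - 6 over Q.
Gal(K/Q) = S_3 (symmetric group of order 6)

Compute the discriminant of x^3 + (5)*x^2 + (-10)*x + (-6): Δ = 13928. Since Δ is not a rational square, the Galois group is not contained in A_3; it must be the full S_3 (irreducibility of the cubic rules out anything smaller).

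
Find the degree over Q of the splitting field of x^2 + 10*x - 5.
[K:Q] = 2

The discriminant of x^2 + (10)*x + (-5) is b^2 - 4c = 100 - (-20) = 120. Since 120 is not a perfect square in Q, the polynomial is irreducible over Q. Its two roots generate a degree-2 extension, so [K:Q] = 2.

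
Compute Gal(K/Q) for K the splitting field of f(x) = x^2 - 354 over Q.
Gal(K/Q) = Z/2Z (cyclic of order 2)

x^2 - 354 is irreducible over Q since 354 is not a rational square. The splitting field Q(sqrt(354)) has degree 2 over Q, and its unique nontrivial automorphism is sqrt(354) ↦ -sqrt(354). Hence Gal(Q(sqrt(354))/Q) = Z/2Z.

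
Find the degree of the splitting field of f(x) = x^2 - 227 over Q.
[K:Q] = 2

The polynomial x^2 - 227 is irreducible over Q since 227 is not a perfect square. Its splitting field is Q(sqrt(227)), which has degree 2 over Q.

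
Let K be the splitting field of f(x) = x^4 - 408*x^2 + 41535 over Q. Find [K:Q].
[K:Q] = 4

f factors as (x^2 - 195)(x^2 - 213); the splitting field is K = Q(sqrt(195), sqrt(213)). Since 195, 213, and 41535 are all non-squares in Q, the three subfields Q(sqrt(195)), Q(sqrt(213)), Q(sqrt(41535)) are distinct degree-2 extensions, so [K:Q] = 4 (Klein four Galois group).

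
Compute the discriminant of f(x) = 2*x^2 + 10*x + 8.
Δ = 36

For a quadratic a x^2 + b x + c the discriminant is Δ = b^2 - 4ac = (10)^2 - 4*(2)*(8) = 100 - (64) = 36.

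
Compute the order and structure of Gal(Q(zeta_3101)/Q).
|Gal(Q(zeta_3101)/Q)| = phi(3101) = 2652; group ≅ (Z/3101Z)^* ≅ Z/6Z × Z/442Z

The n-th cyclotomic polynomial Φ_3101(x) is the minimal polynomial of zeta_3101 over Q and has degree phi(3101) = 2652. So Q(zeta_3101) is a degree-2652 Galois extension with Galois group (Z/3101Z)^*. By CRT, (Z/3101Z)^* ≅ (Z/7Z)^* × (Z/443Z)^*. Each prime-power unit group is (Z/7Z)^* ≅ Z/6Z; (Z/443Z)^* ≅ Z/442Z. Hence Gal(Q(zeta_3101)/Q) ≅ Z/6Z × Z/442Z.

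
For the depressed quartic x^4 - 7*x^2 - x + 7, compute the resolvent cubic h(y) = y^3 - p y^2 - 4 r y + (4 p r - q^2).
h(y) = y^3 + 7*y^2 - 28*y - 197

Identify coefficients: p = -7, q = -1, r = 7.
Plug into h(y) = y^3 - p y^2 - 4 r y + (4 p r - q^2):
  h(y) = y^3 - (-7) y^2 - 4*(7) y + (4*(-7)*(7) - (-1)^2)
       = y^3 + (7) y^2 + (-28) y + (-197).
Simplifying: h(y) = y^3 + 7*y^2 - 28*y - 197.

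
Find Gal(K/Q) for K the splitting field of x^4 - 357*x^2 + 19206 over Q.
Gal(K/Q) = V_4 (Klein four-group, Z/2Z × Z/2Z)

f factors as (x^2 - 66)(x^2 - 291), so the splitting field is K = Q(sqrt(66), sqrt(291)). The elements 66, 291, 19206 are all non-squares in Q, so sqrt(66) and sqrt(291) generate independent quadratic extensions. Thus [K:Q] = 4 and Gal(K/Q) is generated by the two order-2 automorphisms sqrt(66) ↦ -sqrt(66) and sqrt(291) ↦ -sqrt(291), giving V_4.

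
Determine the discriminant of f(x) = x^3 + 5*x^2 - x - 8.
Δ = 3021

For x^3 + a x^2 + b x + c the discriminant is Δ = 18 a b c - 4 a^3 c + a^2 b^2 - 4 b^3 - 27 c^2.
Plug a = 5, b = -1, c = -8:
  18*(5)*(-1)*(-8) - 4*(5)^3*(-8) + (5)^2*(-1)^2 - 4*(-1)^3 - 27*(-8)^2
  = 720 + (4000) + 25 + (4) + (-1728)
  = 3021.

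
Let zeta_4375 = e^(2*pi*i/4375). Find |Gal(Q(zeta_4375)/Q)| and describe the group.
|Gal(Q(zeta_4375)/Q)| = phi(4375) = 3000; group ≅ (Z/4375Z)^* ≅ Z/6Z × Z/500Z

The n-th cyclotomic polynomial Φ_4375(x) is the minimal polynomial of zeta_4375 over Q and has degree phi(4375) = 3000. So Q(zeta_4375) is a degree-3000 Galois extension with Galois group (Z/4375Z)^*. By CRT, (Z/4375Z)^* ≅ (Z/625Z)^* × (Z/7Z)^*. Each prime-power unit group is (Z/625Z)^* ≅ Z/500Z; (Z/7Z)^* ≅ Z/6Z. Hence Gal(Q(zeta_4375)/Q) ≅ Z/6Z × Z/500Z.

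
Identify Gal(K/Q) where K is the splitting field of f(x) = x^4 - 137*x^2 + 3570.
Gal(K/Q) = V_4 (Klein four-group, Z/2Z × Z/2Z)

f factors as (x^2 - 102)(x^2 - 35), so the splitting field is K = Q(sqrt(102), sqrt(35)). The elements 102, 35, 3570 are all non-squares in Q, so sqrt(102) and sqrt(35) generate independent quadratic extensions. Thus [K:Q] = 4 and Gal(K/Q) is generated by the two order-2 automorphisms sqrt(102) ↦ -sqrt(102) and sqrt(35) ↦ -sqrt(35), giving V_4.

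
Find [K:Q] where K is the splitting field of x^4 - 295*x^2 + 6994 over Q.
[K:Q] = 4

f factors as (x^2 - 269)(x^2 - 26); the splitting field is K = Q(sqrt(269), sqrt(26)). Since 269, 26, and 6994 are all non-squares in Q, the three subfields Q(sqrt(269)), Q(sqrt(26)), Q(sqrt(6994)) are distinct degree-2 extensions, so [K:Q] = 4 (Klein four Galois group).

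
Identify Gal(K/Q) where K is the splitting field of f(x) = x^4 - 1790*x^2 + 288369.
Gal(K/Q) = Z/2Z (cyclic of order 2)

f factors as (x^2 - 179)(x^2 - 1611), so the splitting field is K = Q(sqrt(179), sqrt(1611)). The squarefree part of 179 is 179 and the squarefree part of 1611 is also 179, so sqrt(179) and sqrt(1611) are both rational multiples of sqrt(179). Hence Q(sqrt(179)) = Q(sqrt(1611)) = Q(sqrt(179)), and the splitting field collapses to a single degree-2 extension with Galois group Z/2Z.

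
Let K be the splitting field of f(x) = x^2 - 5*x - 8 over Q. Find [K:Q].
[K:Q] = 2

The discriminant of x^2 + (-5)*x + (-8) is b^2 - 4c = 25 - (-32) = 57. Since 57 is not a perfect square in Q, the polynomial is irreducible over Q. Its two roots generate a degree-2 extension, so [K:Q] = 2.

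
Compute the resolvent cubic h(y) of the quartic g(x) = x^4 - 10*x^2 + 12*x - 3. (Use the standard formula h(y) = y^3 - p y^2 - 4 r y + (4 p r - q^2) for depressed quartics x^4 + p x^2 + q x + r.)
h(y) = y^3 + 10*y^2 + 12*y - 24

Identify coefficients: p = -10, q = 12, r = -3.
Plug into h(y) = y^3 - p y^2 - 4 r y + (4 p r - q^2):
  h(y) = y^3 - (-10) y^2 - 4*(-3) y + (4*(-10)*(-3) - (12)^2)
       = y^3 + (10) y^2 + (12) y + (-24).
Simplifying: h(y) = y^3 + 10*y^2 + 12*y - 24.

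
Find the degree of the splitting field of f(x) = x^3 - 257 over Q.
[K:Q] = 6

x^3 - 257 has one real root r = 257^(1/3) and two complex roots r*zeta_3, r*zeta_3^2 where zeta_3 = e^(2*pi*i/3). The splitting field is Q(r, zeta_3). [Q(r):Q] = 3 and [Q(zeta_3):Q] = 2 with gcd = 1, so [Q(r, zeta_3):Q] = 3 * 2 = 6.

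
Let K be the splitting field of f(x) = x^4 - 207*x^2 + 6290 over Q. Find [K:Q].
[K:Q] = 4

f factors as (x^2 - 170)(x^2 - 37); the splitting field is K = Q(sqrt(170), sqrt(37)). Since 170, 37, and 6290 are all non-squares in Q, the three subfields Q(sqrt(170)), Q(sqrt(37)), Q(sqrt(6290)) are distinct degree-2 extensions, so [K:Q] = 4 (Klein four Galois group).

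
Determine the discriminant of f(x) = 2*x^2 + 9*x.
Δ = 81

For a quadratic a x^2 + b x + c the discriminant is Δ = b^2 - 4ac = (9)^2 - 4*(2)*(0) = 81 - (0) = 81.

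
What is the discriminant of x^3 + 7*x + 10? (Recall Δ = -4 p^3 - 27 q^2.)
Δ = -4072

For a depressed cubic x^3 + p x + q the discriminant is Δ = -4 p^3 - 27 q^2 = -4*(7)^3 - 27*(10)^2 = -1372 - 2700 = -4072.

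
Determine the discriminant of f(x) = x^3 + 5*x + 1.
Δ = -527

For a depressed cubic x^3 + p x + q the discriminant is Δ = -4 p^3 - 27 q^2 = -4*(5)^3 - 27*(1)^2 = -500 - 27 = -527.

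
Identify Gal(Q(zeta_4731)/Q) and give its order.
|Gal(Q(zeta_4731)/Q)| = phi(4731) = 2952; group ≅ (Z/4731Z)^* ≅ Z/2Z × Z/18Z × Z/82Z

The n-th cyclotomic polynomial Φ_4731(x) is the minimal polynomial of zeta_4731 over Q and has degree phi(4731) = 2952. So Q(zeta_4731) is a degree-2952 Galois extension with Galois group (Z/4731Z)^*. By CRT, (Z/4731Z)^* ≅ (Z/3Z)^* × (Z/19Z)^* × (Z/83Z)^*. Each prime-power unit group is (Z/3Z)^* ≅ Z/2Z; (Z/19Z)^* ≅ Z/18Z; (Z/83Z)^* ≅ Z/82Z. Hence Gal(Q(zeta_4731)/Q) ≅ Z/2Z × Z/18Z × Z/82Z.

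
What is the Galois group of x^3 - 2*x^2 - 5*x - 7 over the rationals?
Gal(K/Q) = S_3 (symmetric group of order 6)

Compute the discriminant of x^3 + (-2)*x^2 + (-5)*x + (-7): Δ = -2207. Since Δ is not a rational square, the Galois group is not contained in A_3; it must be the full S_3 (irreducibility of the cubic rules out anything smaller).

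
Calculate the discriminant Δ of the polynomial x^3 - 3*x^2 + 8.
Δ = -864

For x^3 + a x^2 + b x + c the discriminant is Δ = 18 a b c - 4 a^3 c + a^2 b^2 - 4 b^3 - 27 c^2.
Plug a = -3, b = 0, c = 8:
  18*(-3)*(0)*(8) - 4*(-3)^3*(8) + (-3)^2*(0)^2 - 4*(0)^3 - 27*(8)^2
  = 0 + (864) + 0 + (0) + (-1728)
  = -864.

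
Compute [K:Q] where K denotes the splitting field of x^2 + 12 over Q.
[K:Q] = 2

The discriminant of x^2 + (0)*x + (12) is b^2 - 4c = 0 - (48) = -48. Since -48 is not a perfect square in Q, the polynomial is irreducible over Q. Its two roots generate a degree-2 extension, so [K:Q] = 2.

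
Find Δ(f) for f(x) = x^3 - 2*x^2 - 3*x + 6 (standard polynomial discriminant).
Δ = 12

For x^3 + a x^2 + b x + c the discriminant is Δ = 18 a b c - 4 a^3 c + a^2 b^2 - 4 b^3 - 27 c^2.
Plug a = -2, b = -3, c = 6:
  18*(-2)*(-3)*(6) - 4*(-2)^3*(6) + (-2)^2*(-3)^2 - 4*(-3)^3 - 27*(6)^2
  = 648 + (192) + 36 + (108) + (-972)
  = 12.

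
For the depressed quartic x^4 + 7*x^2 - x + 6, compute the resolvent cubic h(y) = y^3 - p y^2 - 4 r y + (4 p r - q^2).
h(y) = y^3 - 7*y^2 - 24*y + 167

Identify coefficients: p = 7, q = -1, r = 6.
Plug into h(y) = y^3 - p y^2 - 4 r y + (4 p r - q^2):
  h(y) = y^3 - (7) y^2 - 4*(6) y + (4*(7)*(6) - (-1)^2)
       = y^3 + (-7) y^2 + (-24) y + (167).
Simplifying: h(y) = y^3 - 7*y^2 - 24*y + 167.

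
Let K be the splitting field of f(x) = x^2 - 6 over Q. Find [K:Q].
[K:Q] = 2

The discriminant of x^2 + (0)*x + (-6) is b^2 - 4c = 0 - (-24) = 24. Since 24 is not a perfect square in Q, the polynomial is irreducible over Q. Its two roots generate a degree-2 extension, so [K:Q] = 2.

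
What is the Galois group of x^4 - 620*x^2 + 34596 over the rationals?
Gal(K/Q) = Z/2Z (cyclic of order 2)

f factors as (x^2 - 62)(x^2 - 558), so the splitting field is K = Q(sqrt(62), sqrt(558)). The squarefree part of 62 is 62 and the squarefree part of 558 is also 62, so sqrt(62) and sqrt(558) are both rational multiples of sqrt(62). Hence Q(sqrt(62)) = Q(sqrt(558)) = Q(sqrt(62)), and the splitting field collapses to a single degree-2 extension with Galois group Z/2Z.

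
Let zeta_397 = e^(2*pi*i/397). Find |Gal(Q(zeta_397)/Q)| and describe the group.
|Gal(Q(zeta_397)/Q)| = phi(397) = 396; group ≅ (Z/397Z)^* ≅ Z/396Z

The n-th cyclotomic polynomial Φ_397(x) is the minimal polynomial of zeta_397 over Q and has degree phi(397) = 396. So Q(zeta_397) is a degree-396 Galois extension with Galois group (Z/397Z)^*. (Z/397Z)^* is cyclic since 397 is an odd prime power (or 4). Hence Gal(Q(zeta_397)/Q) ≅ Z/396Z.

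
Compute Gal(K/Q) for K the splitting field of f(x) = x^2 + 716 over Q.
Gal(K/Q) = Z/2Z (cyclic of order 2)

x^2 + 716 is irreducible over Q since -716 is not a rational square. The splitting field Q(sqrt(-716)) has degree 2 over Q, and its unique nontrivial automorphism is sqrt(-716) ↦ -sqrt(-716). Hence Gal(Q(sqrt(-716))/Q) = Z/2Z.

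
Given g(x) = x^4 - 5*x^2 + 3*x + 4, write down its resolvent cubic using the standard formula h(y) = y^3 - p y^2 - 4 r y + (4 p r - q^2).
h(y) = y^3 + 5*y^2 - 16*y - 89

Identify coefficients: p = -5, q = 3, r = 4.
Plug into h(y) = y^3 - p y^2 - 4 r y + (4 p r - q^2):
  h(y) = y^3 - (-5) y^2 - 4*(4) y + (4*(-5)*(4) - (3)^2)
       = y^3 + (5) y^2 + (-16) y + (-89).
Simplifying: h(y) = y^3 + 5*y^2 - 16*y - 89.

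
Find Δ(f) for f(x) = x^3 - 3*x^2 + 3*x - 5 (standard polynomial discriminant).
Δ = -432

For x^3 + a x^2 + b x + c the discriminant is Δ = 18 a b c - 4 a^3 c + a^2 b^2 - 4 b^3 - 27 c^2.
Plug a = -3, b = 3, c = -5:
  18*(-3)*(3)*(-5) - 4*(-3)^3*(-5) + (-3)^2*(3)^2 - 4*(3)^3 - 27*(-5)^2
  = 810 + (-540) + 81 + (-108) + (-675)
  = -432.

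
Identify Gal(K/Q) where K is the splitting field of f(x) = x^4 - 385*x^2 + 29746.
Gal(K/Q) = V_4 (Klein four-group, Z/2Z × Z/2Z)

f factors as (x^2 - 107)(x^2 - 278), so the splitting field is K = Q(sqrt(107), sqrt(278)). The elements 107, 278, 29746 are all non-squares in Q, so sqrt(107) and sqrt(278) generate independent quadratic extensions. Thus [K:Q] = 4 and Gal(K/Q) is generated by the two order-2 automorphisms sqrt(107) ↦ -sqrt(107) and sqrt(278) ↦ -sqrt(278), giving V_4.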